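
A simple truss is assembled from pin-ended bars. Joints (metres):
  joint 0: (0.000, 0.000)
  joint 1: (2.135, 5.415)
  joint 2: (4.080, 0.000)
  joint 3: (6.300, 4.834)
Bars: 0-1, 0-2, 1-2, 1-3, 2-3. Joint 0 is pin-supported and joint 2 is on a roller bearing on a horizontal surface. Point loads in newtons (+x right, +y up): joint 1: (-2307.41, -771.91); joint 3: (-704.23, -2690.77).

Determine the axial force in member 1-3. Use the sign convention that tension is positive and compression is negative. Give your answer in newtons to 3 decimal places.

N=4 nodes, M=5 members, R=3 reactions → 2N=8, M+R=8
member 0 (0-1): L=5.8207, (cx,cy)=(0.3668,0.9303)
member 1 (0-2): L=4.0800, (cx,cy)=(1.0000,0.0000)
member 2 (1-2): L=5.7537, (cx,cy)=(0.3380,-0.9411)
member 3 (1-3): L=4.2053, (cx,cy)=(0.9904,-0.1382)
member 4 (2-3): L=5.3194, (cx,cy)=(0.4173,0.9088)
solve A·x = −loads:
  F[0-1] = -3010.4947 N (compression)
  F[0-2] = -1907.4059 N (compression)
  F[1-2] = +2081.6242 N (tension)
  F[1-3] = +504.3351 N (tension)
  F[2-3] = -2884.2826 N (compression)
  Rx@0 = +3011.6400 N
  Ry@0 = +2800.6688 N
  Ry@2 = +662.0112 N

504.335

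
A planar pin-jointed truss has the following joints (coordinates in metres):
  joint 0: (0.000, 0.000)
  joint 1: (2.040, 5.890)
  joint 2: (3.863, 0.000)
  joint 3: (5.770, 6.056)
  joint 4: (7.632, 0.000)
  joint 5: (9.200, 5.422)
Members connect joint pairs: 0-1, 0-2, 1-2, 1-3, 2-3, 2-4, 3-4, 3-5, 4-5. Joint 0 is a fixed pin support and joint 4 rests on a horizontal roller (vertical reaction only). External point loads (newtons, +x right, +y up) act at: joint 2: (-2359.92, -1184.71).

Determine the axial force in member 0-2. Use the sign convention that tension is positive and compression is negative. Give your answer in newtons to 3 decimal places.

-2157.285

N=6 nodes, M=9 members, R=3 reactions → 2N=12, M+R=12
member 0 (0-1): L=6.2333, (cx,cy)=(0.3273,0.9449)
member 1 (0-2): L=3.8630, (cx,cy)=(1.0000,0.0000)
member 2 (1-2): L=6.1657, (cx,cy)=(0.2957,-0.9553)
member 3 (1-3): L=3.7337, (cx,cy)=(0.9990,0.0445)
member 4 (2-3): L=6.3492, (cx,cy)=(0.3004,0.9538)
member 5 (2-4): L=3.7690, (cx,cy)=(1.0000,0.0000)
member 6 (3-4): L=6.3358, (cx,cy)=(0.2939,-0.9558)
member 7 (3-5): L=3.4881, (cx,cy)=(0.9833,-0.1818)
member 8 (4-5): L=5.6442, (cx,cy)=(0.2778,0.9606)
solve A·x = −loads:
  F[0-1] = -619.1569 N (compression)
  F[0-2] = -2157.2849 N (compression)
  F[1-2] = +594.8081 N (tension)
  F[1-3] = -378.8764 N (compression)
  F[2-3] = +646.3387 N (tension)
  F[2-4] = +184.3708 N (tension)
  F[3-4] = -627.3545 N (compression)
  F[3-5] = +0.0000 N (tension)
  F[4-5] = -0.0000 N (compression)
  Rx@0 = +2359.9200 N
  Ry@0 = +585.0592 N
  Ry@4 = +599.6508 N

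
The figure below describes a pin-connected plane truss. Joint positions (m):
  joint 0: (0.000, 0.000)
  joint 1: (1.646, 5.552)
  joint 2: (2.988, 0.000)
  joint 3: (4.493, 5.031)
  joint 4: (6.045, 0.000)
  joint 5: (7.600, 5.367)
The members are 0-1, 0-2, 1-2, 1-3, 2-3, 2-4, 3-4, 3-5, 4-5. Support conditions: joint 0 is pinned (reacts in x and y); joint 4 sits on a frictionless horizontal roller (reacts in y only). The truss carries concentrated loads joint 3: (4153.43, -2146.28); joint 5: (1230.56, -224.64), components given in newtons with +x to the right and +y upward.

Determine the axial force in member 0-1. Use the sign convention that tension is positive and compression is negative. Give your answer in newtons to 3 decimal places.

N=6 nodes, M=9 members, R=3 reactions → 2N=12, M+R=12
member 0 (0-1): L=5.7909, (cx,cy)=(0.2842,0.9588)
member 1 (0-2): L=2.9880, (cx,cy)=(1.0000,0.0000)
member 2 (1-2): L=5.7119, (cx,cy)=(0.2349,-0.9720)
member 3 (1-3): L=2.8943, (cx,cy)=(0.9837,-0.1800)
member 4 (2-3): L=5.2513, (cx,cy)=(0.2866,0.9581)
member 5 (2-4): L=3.0570, (cx,cy)=(1.0000,0.0000)
member 6 (3-4): L=5.2649, (cx,cy)=(0.2948,-0.9556)
member 7 (3-5): L=3.1251, (cx,cy)=(0.9942,0.1075)
member 8 (4-5): L=5.5877, (cx,cy)=(0.2783,0.9605)
solve A·x = −loads:
  F[0-1] = +4230.5117 N (tension)
  F[0-2] = +4181.5043 N (tension)
  F[1-2] = -4602.8125 N (compression)
  F[1-3] = +2321.8378 N (tension)
  F[2-3] = +4669.8641 N (tension)
  F[2-4] = +1761.7131 N (tension)
  F[3-4] = -6339.3349 N (compression)
  F[3-5] = +1345.3534 N (tension)
  F[4-5] = -384.4748 N (compression)
  Rx@0 = -5383.9900 N
  Ry@0 = -4056.0150 N
  Ry@4 = +6426.9350 N

4230.512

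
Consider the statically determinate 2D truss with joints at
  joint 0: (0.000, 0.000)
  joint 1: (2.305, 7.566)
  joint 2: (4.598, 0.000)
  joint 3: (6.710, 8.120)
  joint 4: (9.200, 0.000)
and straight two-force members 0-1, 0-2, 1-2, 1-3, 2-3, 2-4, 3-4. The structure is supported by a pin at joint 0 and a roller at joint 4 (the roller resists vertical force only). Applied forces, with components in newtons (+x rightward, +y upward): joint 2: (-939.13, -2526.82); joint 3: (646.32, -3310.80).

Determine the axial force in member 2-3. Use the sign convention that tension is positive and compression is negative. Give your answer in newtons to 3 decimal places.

1089.343

N=5 nodes, M=7 members, R=3 reactions → 2N=10, M+R=10
member 0 (0-1): L=7.9093, (cx,cy)=(0.2914,0.9566)
member 1 (0-2): L=4.5980, (cx,cy)=(1.0000,0.0000)
member 2 (1-2): L=7.9058, (cx,cy)=(0.2900,-0.9570)
member 3 (1-3): L=4.4397, (cx,cy)=(0.9922,0.1248)
member 4 (2-3): L=8.3902, (cx,cy)=(0.2517,0.9678)
member 5 (2-4): L=4.6020, (cx,cy)=(1.0000,0.0000)
member 6 (3-4): L=8.4932, (cx,cy)=(0.2932,-0.9561)
solve A·x = −loads:
  F[0-1] = -1661.7176 N (compression)
  F[0-2] = +191.4614 N (tension)
  F[1-2] = +1538.6959 N (tension)
  F[1-3] = -937.8837 N (compression)
  F[2-3] = +1089.3429 N (tension)
  F[2-4] = +1302.6604 N (tension)
  F[3-4] = -4443.2769 N (compression)
  Rx@0 = +292.8100 N
  Ry@0 = +1589.5869 N
  Ry@4 = +4248.0331 N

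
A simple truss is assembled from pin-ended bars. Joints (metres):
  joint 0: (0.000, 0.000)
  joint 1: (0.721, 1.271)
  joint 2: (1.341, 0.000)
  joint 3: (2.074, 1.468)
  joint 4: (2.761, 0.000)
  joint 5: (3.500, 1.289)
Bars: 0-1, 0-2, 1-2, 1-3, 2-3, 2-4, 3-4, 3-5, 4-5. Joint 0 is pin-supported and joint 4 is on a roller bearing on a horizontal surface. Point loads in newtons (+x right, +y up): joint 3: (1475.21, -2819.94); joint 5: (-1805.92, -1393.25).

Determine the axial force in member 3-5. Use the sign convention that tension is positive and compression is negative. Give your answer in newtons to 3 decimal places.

-946.911

N=6 nodes, M=9 members, R=3 reactions → 2N=12, M+R=12
member 0 (0-1): L=1.4613, (cx,cy)=(0.4934,0.8698)
member 1 (0-2): L=1.3410, (cx,cy)=(1.0000,0.0000)
member 2 (1-2): L=1.4142, (cx,cy)=(0.4384,-0.8988)
member 3 (1-3): L=1.3673, (cx,cy)=(0.9896,0.1441)
member 4 (2-3): L=1.6408, (cx,cy)=(0.4467,0.8947)
member 5 (2-4): L=1.4200, (cx,cy)=(1.0000,0.0000)
member 6 (3-4): L=1.6208, (cx,cy)=(0.4239,-0.9057)
member 7 (3-5): L=1.4372, (cx,cy)=(0.9922,-0.1245)
member 8 (4-5): L=1.4858, (cx,cy)=(0.4974,0.8675)
solve A·x = −loads:
  F[0-1] = -445.5154 N (compression)
  F[0-2] = -110.8884 N (compression)
  F[1-2] = +369.3123 N (tension)
  F[1-3] = -385.7621 N (compression)
  F[2-3] = -371.0037 N (compression)
  F[2-4] = +216.7639 N (tension)
  F[3-4] = -2555.4051 N (compression)
  F[3-5] = -946.9109 N (compression)
  F[4-5] = -1741.9249 N (compression)
  Rx@0 = +330.7100 N
  Ry@0 = +387.5080 N
  Ry@4 = +3825.6820 N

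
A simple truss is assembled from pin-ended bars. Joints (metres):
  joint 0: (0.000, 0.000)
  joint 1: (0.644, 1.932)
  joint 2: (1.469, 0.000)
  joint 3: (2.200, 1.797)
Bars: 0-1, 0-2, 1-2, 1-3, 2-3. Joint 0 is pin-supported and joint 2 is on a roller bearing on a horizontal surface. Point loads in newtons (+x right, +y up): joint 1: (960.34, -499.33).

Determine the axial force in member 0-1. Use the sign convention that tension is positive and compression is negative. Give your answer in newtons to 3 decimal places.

1035.744

N=4 nodes, M=5 members, R=3 reactions → 2N=8, M+R=8
member 0 (0-1): L=2.0365, (cx,cy)=(0.3162,0.9487)
member 1 (0-2): L=1.4690, (cx,cy)=(1.0000,0.0000)
member 2 (1-2): L=2.1008, (cx,cy)=(0.3927,-0.9197)
member 3 (1-3): L=1.5618, (cx,cy)=(0.9963,-0.0864)
member 4 (2-3): L=1.9400, (cx,cy)=(0.3768,0.9263)
solve A·x = −loads:
  F[0-1] = +1035.7443 N (tension)
  F[0-2] = +632.8089 N (tension)
  F[1-2] = -1611.3795 N (compression)
  F[1-3] = -0.0000 N (tension)
  F[2-3] = +0.0000 N (tension)
  Rx@0 = -960.3400 N
  Ry@0 = -982.5933 N
  Ry@2 = +1481.9233 N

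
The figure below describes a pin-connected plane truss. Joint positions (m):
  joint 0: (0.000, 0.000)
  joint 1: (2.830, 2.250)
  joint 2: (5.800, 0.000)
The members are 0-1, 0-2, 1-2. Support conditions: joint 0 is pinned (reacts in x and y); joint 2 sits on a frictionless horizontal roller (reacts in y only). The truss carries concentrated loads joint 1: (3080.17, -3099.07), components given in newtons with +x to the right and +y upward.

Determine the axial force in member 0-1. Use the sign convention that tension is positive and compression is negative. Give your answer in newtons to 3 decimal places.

N=3 nodes, M=3 members, R=3 reactions → 2N=6, M+R=6
member 0 (0-1): L=3.6154, (cx,cy)=(0.7828,0.6223)
member 1 (0-2): L=5.8000, (cx,cy)=(1.0000,0.0000)
member 2 (1-2): L=3.7260, (cx,cy)=(0.7971,-0.6039)
solve A·x = −loads:
  F[0-1] = -629.9606 N (compression)
  F[0-2] = +3573.2743 N (tension)
  F[1-2] = -4482.8873 N (compression)
  Rx@0 = -3080.1700 N
  Ry@0 = +392.0440 N
  Ry@2 = +2707.0260 N

-629.961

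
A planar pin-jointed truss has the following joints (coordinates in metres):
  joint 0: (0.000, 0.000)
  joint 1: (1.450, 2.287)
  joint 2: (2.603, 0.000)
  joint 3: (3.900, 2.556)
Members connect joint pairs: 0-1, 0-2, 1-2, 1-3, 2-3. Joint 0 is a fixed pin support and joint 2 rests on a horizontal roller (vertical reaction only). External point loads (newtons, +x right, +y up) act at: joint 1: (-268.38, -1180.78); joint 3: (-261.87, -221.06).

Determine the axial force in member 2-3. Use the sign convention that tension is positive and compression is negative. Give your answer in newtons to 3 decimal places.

-228.373

N=4 nodes, M=5 members, R=3 reactions → 2N=8, M+R=8
member 0 (0-1): L=2.7079, (cx,cy)=(0.5355,0.8446)
member 1 (0-2): L=2.6030, (cx,cy)=(1.0000,0.0000)
member 2 (1-2): L=2.5612, (cx,cy)=(0.4502,-0.8929)
member 3 (1-3): L=2.4647, (cx,cy)=(0.9940,0.1091)
member 4 (2-3): L=2.8662, (cx,cy)=(0.4525,0.8918)
solve A·x = −loads:
  F[0-1] = -1072.5380 N (compression)
  F[0-2] = +44.0565 N (tension)
  F[1-2] = -327.4199 N (compression)
  F[1-3] = -159.4817 N (compression)
  F[2-3] = -228.3733 N (compression)
  Rx@0 = +530.2500 N
  Ry@0 = +905.8199 N
  Ry@2 = +496.0201 N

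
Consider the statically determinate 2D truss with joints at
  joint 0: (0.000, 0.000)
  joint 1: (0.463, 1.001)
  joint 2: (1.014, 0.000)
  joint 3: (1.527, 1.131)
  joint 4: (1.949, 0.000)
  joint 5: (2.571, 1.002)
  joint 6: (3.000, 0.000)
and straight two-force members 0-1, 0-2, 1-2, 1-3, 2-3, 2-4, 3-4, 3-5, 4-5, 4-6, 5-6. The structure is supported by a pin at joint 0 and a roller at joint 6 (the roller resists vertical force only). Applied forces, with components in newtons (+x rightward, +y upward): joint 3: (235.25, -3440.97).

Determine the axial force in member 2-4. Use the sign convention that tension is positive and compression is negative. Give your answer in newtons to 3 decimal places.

2396.579

N=7 nodes, M=11 members, R=3 reactions → 2N=14, M+R=14
member 0 (0-1): L=1.1029, (cx,cy)=(0.4198,0.9076)
member 1 (0-2): L=1.0140, (cx,cy)=(1.0000,0.0000)
member 2 (1-2): L=1.1426, (cx,cy)=(0.4822,-0.8760)
member 3 (1-3): L=1.0719, (cx,cy)=(0.9926,0.1213)
member 4 (2-3): L=1.2419, (cx,cy)=(0.4131,0.9107)
member 5 (2-4): L=0.9350, (cx,cy)=(1.0000,0.0000)
member 6 (3-4): L=1.2072, (cx,cy)=(0.3496,-0.9369)
member 7 (3-5): L=1.0519, (cx,cy)=(0.9925,-0.1226)
member 8 (4-5): L=1.1794, (cx,cy)=(0.5274,0.8496)
member 9 (4-6): L=1.0510, (cx,cy)=(1.0000,0.0000)
member 10 (5-6): L=1.0900, (cx,cy)=(0.3936,-0.9193)
solve A·x = −loads:
  F[0-1] = -1763.7750 N (compression)
  F[0-2] = +975.6925 N (tension)
  F[1-2] = +1615.4137 N (tension)
  F[1-3] = -1530.7281 N (compression)
  F[2-3] = -1553.9552 N (compression)
  F[2-4] = +2396.5788 N (tension)
  F[3-4] = -1727.6426 N (compression)
  F[3-5] = -1806.2630 N (compression)
  F[4-5] = +1905.1474 N (tension)
  F[4-6] = +787.8456 N (tension)
  F[5-6] = -2001.7060 N (compression)
  Rx@0 = -235.2500 N
  Ry@0 = +1600.8270 N
  Ry@6 = +1840.1430 N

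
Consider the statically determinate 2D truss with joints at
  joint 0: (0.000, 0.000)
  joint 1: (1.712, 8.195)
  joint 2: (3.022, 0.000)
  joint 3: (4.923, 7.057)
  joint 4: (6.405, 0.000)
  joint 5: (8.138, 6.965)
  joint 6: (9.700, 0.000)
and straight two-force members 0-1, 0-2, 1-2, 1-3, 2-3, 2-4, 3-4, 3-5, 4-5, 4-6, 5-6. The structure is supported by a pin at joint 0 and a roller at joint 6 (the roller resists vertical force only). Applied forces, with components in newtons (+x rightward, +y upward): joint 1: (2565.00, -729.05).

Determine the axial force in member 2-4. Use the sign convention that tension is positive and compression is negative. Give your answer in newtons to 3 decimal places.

N=7 nodes, M=11 members, R=3 reactions → 2N=14, M+R=14
member 0 (0-1): L=8.3719, (cx,cy)=(0.2045,0.9789)
member 1 (0-2): L=3.0220, (cx,cy)=(1.0000,0.0000)
member 2 (1-2): L=8.2990, (cx,cy)=(0.1578,-0.9875)
member 3 (1-3): L=3.4067, (cx,cy)=(0.9426,-0.3340)
member 4 (2-3): L=7.3086, (cx,cy)=(0.2601,0.9656)
member 5 (2-4): L=3.3830, (cx,cy)=(1.0000,0.0000)
member 6 (3-4): L=7.2109, (cx,cy)=(0.2055,-0.9787)
member 7 (3-5): L=3.2163, (cx,cy)=(0.9996,-0.0286)
member 8 (4-5): L=7.1774, (cx,cy)=(0.2415,0.9704)
member 9 (4-6): L=3.2950, (cx,cy)=(1.0000,0.0000)
member 10 (5-6): L=7.1380, (cx,cy)=(0.2188,-0.9758)
solve A·x = −loads:
  F[0-1] = +1600.4731 N (tension)
  F[0-2] = +2237.7141 N (tension)
  F[1-2] = -1613.1061 N (compression)
  F[1-3] = -2103.9451 N (compression)
  F[2-3] = +1649.6642 N (tension)
  F[2-4] = +1553.9986 N (tension)
  F[3-4] = -2314.2464 N (compression)
  F[3-5] = -1078.8133 N (compression)
  F[4-5] = +2333.8979 N (tension)
  F[4-6] = +514.8437 N (tension)
  F[5-6] = -2352.7242 N (compression)
  Rx@0 = -2565.0000 N
  Ry@0 = -1566.6519 N
  Ry@6 = +2295.7019 N

1553.999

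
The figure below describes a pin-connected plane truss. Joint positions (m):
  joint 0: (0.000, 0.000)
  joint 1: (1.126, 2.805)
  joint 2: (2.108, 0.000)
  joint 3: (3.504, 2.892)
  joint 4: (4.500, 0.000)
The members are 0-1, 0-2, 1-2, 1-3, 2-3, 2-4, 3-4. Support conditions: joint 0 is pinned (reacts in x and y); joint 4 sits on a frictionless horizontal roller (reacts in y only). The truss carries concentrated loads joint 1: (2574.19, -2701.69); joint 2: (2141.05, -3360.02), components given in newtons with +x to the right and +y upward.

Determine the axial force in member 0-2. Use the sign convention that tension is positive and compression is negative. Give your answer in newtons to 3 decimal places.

N=5 nodes, M=7 members, R=3 reactions → 2N=10, M+R=10
member 0 (0-1): L=3.0226, (cx,cy)=(0.3725,0.9280)
member 1 (0-2): L=2.1080, (cx,cy)=(1.0000,0.0000)
member 2 (1-2): L=2.9719, (cx,cy)=(0.3304,-0.9438)
member 3 (1-3): L=2.3796, (cx,cy)=(0.9993,0.0366)
member 4 (2-3): L=3.2113, (cx,cy)=(0.4347,0.9006)
member 5 (2-4): L=2.3920, (cx,cy)=(1.0000,0.0000)
member 6 (3-4): L=3.0587, (cx,cy)=(0.3256,-0.9455)
solve A·x = −loads:
  F[0-1] = -2378.3182 N (compression)
  F[0-2] = +5601.2378 N (tension)
  F[1-2] = -649.7988 N (compression)
  F[1-3] = -3247.6491 N (compression)
  F[2-3] = +4412.0144 N (tension)
  F[2-4] = +1327.5123 N (tension)
  F[3-4] = -4076.7765 N (compression)
  Rx@0 = -4715.2400 N
  Ry@0 = +2207.1260 N
  Ry@4 = +3854.5840 N

5601.238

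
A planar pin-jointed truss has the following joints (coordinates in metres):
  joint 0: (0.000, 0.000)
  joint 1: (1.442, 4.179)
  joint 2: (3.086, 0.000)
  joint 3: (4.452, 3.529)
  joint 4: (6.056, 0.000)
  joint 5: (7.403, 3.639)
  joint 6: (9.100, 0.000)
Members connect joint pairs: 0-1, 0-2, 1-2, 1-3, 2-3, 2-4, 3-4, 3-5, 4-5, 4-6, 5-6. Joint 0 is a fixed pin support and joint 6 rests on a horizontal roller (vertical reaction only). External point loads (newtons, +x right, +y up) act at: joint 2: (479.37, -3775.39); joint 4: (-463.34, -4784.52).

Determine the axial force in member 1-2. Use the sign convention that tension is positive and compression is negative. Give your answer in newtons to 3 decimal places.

5168.018

N=7 nodes, M=11 members, R=3 reactions → 2N=14, M+R=14
member 0 (0-1): L=4.4208, (cx,cy)=(0.3262,0.9453)
member 1 (0-2): L=3.0860, (cx,cy)=(1.0000,0.0000)
member 2 (1-2): L=4.4907, (cx,cy)=(0.3661,-0.9306)
member 3 (1-3): L=3.0794, (cx,cy)=(0.9775,-0.2111)
member 4 (2-3): L=3.7842, (cx,cy)=(0.3610,0.9326)
member 5 (2-4): L=2.9700, (cx,cy)=(1.0000,0.0000)
member 6 (3-4): L=3.8764, (cx,cy)=(0.4138,-0.9104)
member 7 (3-5): L=2.9530, (cx,cy)=(0.9993,0.0372)
member 8 (4-5): L=3.8803, (cx,cy)=(0.3471,0.9378)
member 9 (4-6): L=3.0440, (cx,cy)=(1.0000,0.0000)
member 10 (5-6): L=4.0152, (cx,cy)=(0.4226,-0.9063)
solve A·x = −loads:
  F[0-1] = -4332.4872 N (compression)
  F[0-2] = +1429.2261 N (tension)
  F[1-2] = +5168.0178 N (tension)
  F[1-3] = -3381.3232 N (compression)
  F[2-3] = -1108.6184 N (compression)
  F[2-4] = +3241.9853 N (tension)
  F[3-4] = +196.6050 N (tension)
  F[3-5] = -3789.3070 N (compression)
  F[4-5] = +4910.9264 N (tension)
  F[4-6] = +2081.9076 N (tension)
  F[5-6] = -4925.9594 N (compression)
  Rx@0 = -16.0300 N
  Ry@0 = +4095.5247 N
  Ry@6 = +4464.3853 N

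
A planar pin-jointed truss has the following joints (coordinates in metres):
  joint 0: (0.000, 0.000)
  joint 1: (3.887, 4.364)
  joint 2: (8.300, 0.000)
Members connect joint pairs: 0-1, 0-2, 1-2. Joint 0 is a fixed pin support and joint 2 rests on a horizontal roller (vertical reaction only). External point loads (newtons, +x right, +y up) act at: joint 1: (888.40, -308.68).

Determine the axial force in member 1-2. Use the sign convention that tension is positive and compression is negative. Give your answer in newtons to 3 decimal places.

N=3 nodes, M=3 members, R=3 reactions → 2N=6, M+R=6
member 0 (0-1): L=5.8441, (cx,cy)=(0.6651,0.7467)
member 1 (0-2): L=8.3000, (cx,cy)=(1.0000,0.0000)
member 2 (1-2): L=6.2064, (cx,cy)=(0.7110,-0.7031)
solve A·x = −loads:
  F[0-1] = +405.7439 N (tension)
  F[0-2] = +618.5326 N (tension)
  F[1-2] = -869.8944 N (compression)
  Rx@0 = -888.4000 N
  Ry@0 = -302.9847 N
  Ry@2 = +611.6647 N

-869.894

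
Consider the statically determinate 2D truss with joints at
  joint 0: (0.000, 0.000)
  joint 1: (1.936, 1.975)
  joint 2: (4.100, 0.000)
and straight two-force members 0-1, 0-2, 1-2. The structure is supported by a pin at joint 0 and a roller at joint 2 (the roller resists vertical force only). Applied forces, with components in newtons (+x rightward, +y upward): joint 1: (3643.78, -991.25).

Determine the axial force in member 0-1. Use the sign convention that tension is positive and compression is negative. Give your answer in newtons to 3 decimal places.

1725.263

N=3 nodes, M=3 members, R=3 reactions → 2N=6, M+R=6
member 0 (0-1): L=2.7656, (cx,cy)=(0.7000,0.7141)
member 1 (0-2): L=4.1000, (cx,cy)=(1.0000,0.0000)
member 2 (1-2): L=2.9298, (cx,cy)=(0.7386,-0.6741)
solve A·x = −loads:
  F[0-1] = +1725.2628 N (tension)
  F[0-2] = +2436.0602 N (tension)
  F[1-2] = -3298.0975 N (compression)
  Rx@0 = -3643.7800 N
  Ry@0 = -1232.0489 N
  Ry@2 = +2223.2989 N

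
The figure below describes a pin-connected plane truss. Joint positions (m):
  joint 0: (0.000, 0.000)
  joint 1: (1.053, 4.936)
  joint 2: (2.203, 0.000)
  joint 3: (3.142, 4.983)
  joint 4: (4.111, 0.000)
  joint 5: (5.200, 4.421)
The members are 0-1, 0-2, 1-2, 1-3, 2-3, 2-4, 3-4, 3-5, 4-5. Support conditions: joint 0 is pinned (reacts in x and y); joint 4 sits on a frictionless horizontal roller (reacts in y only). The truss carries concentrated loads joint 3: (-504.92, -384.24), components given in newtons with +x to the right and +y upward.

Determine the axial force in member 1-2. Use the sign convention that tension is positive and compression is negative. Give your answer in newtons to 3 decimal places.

N=6 nodes, M=9 members, R=3 reactions → 2N=12, M+R=12
member 0 (0-1): L=5.0471, (cx,cy)=(0.2086,0.9780)
member 1 (0-2): L=2.2030, (cx,cy)=(1.0000,0.0000)
member 2 (1-2): L=5.0682, (cx,cy)=(0.2269,-0.9739)
member 3 (1-3): L=2.0895, (cx,cy)=(0.9997,0.0225)
member 4 (2-3): L=5.0707, (cx,cy)=(0.1852,0.9827)
member 5 (2-4): L=1.9080, (cx,cy)=(1.0000,0.0000)
member 6 (3-4): L=5.0763, (cx,cy)=(0.1909,-0.9816)
member 7 (3-5): L=2.1334, (cx,cy)=(0.9647,-0.2634)
member 8 (4-5): L=4.5531, (cx,cy)=(0.2392,0.9710)
solve A·x = −loads:
  F[0-1] = -718.3989 N (compression)
  F[0-2] = -355.0362 N (compression)
  F[1-2] = +714.1997 N (tension)
  F[1-3] = -312.0184 N (compression)
  F[2-3] = -707.8132 N (compression)
  F[2-4] = -61.9066 N (compression)
  F[3-4] = +324.3127 N (tension)
  F[3-5] = -0.0000 N (compression)
  F[4-5] = +0.0000 N (tension)
  Rx@0 = +504.9200 N
  Ry@0 = +702.5894 N
  Ry@4 = -318.3494 N

714.200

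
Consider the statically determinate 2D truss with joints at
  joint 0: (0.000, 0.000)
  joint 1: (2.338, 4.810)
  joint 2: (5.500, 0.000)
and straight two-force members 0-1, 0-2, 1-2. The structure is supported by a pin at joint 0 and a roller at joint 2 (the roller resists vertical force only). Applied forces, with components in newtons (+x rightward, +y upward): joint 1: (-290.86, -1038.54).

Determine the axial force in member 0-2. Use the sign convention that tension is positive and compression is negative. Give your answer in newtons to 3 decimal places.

N=3 nodes, M=3 members, R=3 reactions → 2N=6, M+R=6
member 0 (0-1): L=5.3481, (cx,cy)=(0.4372,0.8994)
member 1 (0-2): L=5.5000, (cx,cy)=(1.0000,0.0000)
member 2 (1-2): L=5.7562, (cx,cy)=(0.5493,-0.8356)
solve A·x = −loads:
  F[0-1] = -946.6903 N (compression)
  F[0-2] = +122.9983 N (tension)
  F[1-2] = -223.9115 N (compression)
  Rx@0 = +290.8600 N
  Ry@0 = +851.4364 N
  Ry@2 = +187.1036 N

122.998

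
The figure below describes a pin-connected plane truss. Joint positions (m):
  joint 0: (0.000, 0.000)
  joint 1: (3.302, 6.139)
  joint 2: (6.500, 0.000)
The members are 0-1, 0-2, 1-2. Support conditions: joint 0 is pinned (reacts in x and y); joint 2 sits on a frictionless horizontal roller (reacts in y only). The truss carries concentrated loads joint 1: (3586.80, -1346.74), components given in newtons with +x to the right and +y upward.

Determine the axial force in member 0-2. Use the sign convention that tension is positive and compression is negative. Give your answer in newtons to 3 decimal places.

2121.098

N=3 nodes, M=3 members, R=3 reactions → 2N=6, M+R=6
member 0 (0-1): L=6.9707, (cx,cy)=(0.4737,0.8807)
member 1 (0-2): L=6.5000, (cx,cy)=(1.0000,0.0000)
member 2 (1-2): L=6.9220, (cx,cy)=(0.4620,-0.8869)
solve A·x = −loads:
  F[0-1] = +3094.1719 N (tension)
  F[0-2] = +2121.0979 N (tension)
  F[1-2] = -4591.0904 N (compression)
  Rx@0 = -3586.8000 N
  Ry@0 = -2724.9986 N
  Ry@2 = +4071.7386 N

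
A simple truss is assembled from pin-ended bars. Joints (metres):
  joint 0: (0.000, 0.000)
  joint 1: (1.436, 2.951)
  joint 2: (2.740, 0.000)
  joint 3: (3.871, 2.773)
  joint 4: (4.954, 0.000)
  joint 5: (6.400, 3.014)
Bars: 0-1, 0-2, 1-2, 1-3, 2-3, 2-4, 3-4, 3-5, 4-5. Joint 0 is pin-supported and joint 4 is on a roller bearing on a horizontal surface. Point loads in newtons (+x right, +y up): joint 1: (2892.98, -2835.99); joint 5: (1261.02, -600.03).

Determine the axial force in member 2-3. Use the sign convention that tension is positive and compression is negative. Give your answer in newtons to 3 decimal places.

3682.215

N=6 nodes, M=9 members, R=3 reactions → 2N=12, M+R=12
member 0 (0-1): L=3.2818, (cx,cy)=(0.4376,0.8992)
member 1 (0-2): L=2.7400, (cx,cy)=(1.0000,0.0000)
member 2 (1-2): L=3.2263, (cx,cy)=(0.4042,-0.9147)
member 3 (1-3): L=2.4415, (cx,cy)=(0.9973,-0.0729)
member 4 (2-3): L=2.9948, (cx,cy)=(0.3777,0.9259)
member 5 (2-4): L=2.2140, (cx,cy)=(1.0000,0.0000)
member 6 (3-4): L=2.9770, (cx,cy)=(0.3638,-0.9315)
member 7 (3-5): L=2.5405, (cx,cy)=(0.9955,0.0949)
member 8 (4-5): L=3.3429, (cx,cy)=(0.4326,0.9016)
solve A·x = −loads:
  F[0-1] = +724.7652 N (tension)
  F[0-2] = +3836.8725 N (tension)
  F[1-2] = -3727.5712 N (compression)
  F[1-3] = -1072.0886 N (compression)
  F[2-3] = +3682.2147 N (tension)
  F[2-4] = +939.6396 N (tension)
  F[3-4] = -3578.1953 N (compression)
  F[3-5] = +1630.4499 N (tension)
  F[4-5] = -837.0635 N (compression)
  Rx@0 = -4154.0000 N
  Ry@0 = -651.7014 N
  Ry@4 = +4087.7214 N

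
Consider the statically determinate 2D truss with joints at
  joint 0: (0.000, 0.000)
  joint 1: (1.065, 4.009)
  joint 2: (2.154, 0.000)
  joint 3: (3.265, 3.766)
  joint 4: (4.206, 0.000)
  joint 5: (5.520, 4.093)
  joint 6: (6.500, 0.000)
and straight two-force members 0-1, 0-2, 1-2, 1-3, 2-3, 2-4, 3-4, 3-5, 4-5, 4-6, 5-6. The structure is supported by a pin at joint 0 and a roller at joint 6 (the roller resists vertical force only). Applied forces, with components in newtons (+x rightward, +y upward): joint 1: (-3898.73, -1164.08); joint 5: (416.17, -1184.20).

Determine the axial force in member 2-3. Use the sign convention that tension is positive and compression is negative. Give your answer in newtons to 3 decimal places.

-1930.877

N=7 nodes, M=11 members, R=3 reactions → 2N=14, M+R=14
member 0 (0-1): L=4.1480, (cx,cy)=(0.2567,0.9665)
member 1 (0-2): L=2.1540, (cx,cy)=(1.0000,0.0000)
member 2 (1-2): L=4.1543, (cx,cy)=(0.2621,-0.9650)
member 3 (1-3): L=2.2134, (cx,cy)=(0.9940,-0.1098)
member 4 (2-3): L=3.9265, (cx,cy)=(0.2830,0.9591)
member 5 (2-4): L=2.0520, (cx,cy)=(1.0000,0.0000)
member 6 (3-4): L=3.8818, (cx,cy)=(0.2424,-0.9702)
member 7 (3-5): L=2.2786, (cx,cy)=(0.9896,0.1435)
member 8 (4-5): L=4.2987, (cx,cy)=(0.3057,0.9521)
member 9 (4-6): L=2.2940, (cx,cy)=(1.0000,0.0000)
member 10 (5-6): L=4.2087, (cx,cy)=(0.2329,-0.9725)
solve A·x = −loads:
  F[0-1] = -3408.7134 N (compression)
  F[0-2] = -2607.3822 N (compression)
  F[1-2] = +1919.0798 N (tension)
  F[1-3] = +2535.8140 N (tension)
  F[2-3] = -1930.8766 N (compression)
  F[2-4] = -1557.9697 N (compression)
  F[3-4] = +2403.8389 N (tension)
  F[3-5] = +1405.9679 N (tension)
  F[4-5] = -2449.3724 N (compression)
  F[4-6] = -226.5441 N (compression)
  F[5-6] = +972.9117 N (tension)
  Rx@0 = +3482.5600 N
  Ry@0 = +3294.4485 N
  Ry@6 = -946.1685 N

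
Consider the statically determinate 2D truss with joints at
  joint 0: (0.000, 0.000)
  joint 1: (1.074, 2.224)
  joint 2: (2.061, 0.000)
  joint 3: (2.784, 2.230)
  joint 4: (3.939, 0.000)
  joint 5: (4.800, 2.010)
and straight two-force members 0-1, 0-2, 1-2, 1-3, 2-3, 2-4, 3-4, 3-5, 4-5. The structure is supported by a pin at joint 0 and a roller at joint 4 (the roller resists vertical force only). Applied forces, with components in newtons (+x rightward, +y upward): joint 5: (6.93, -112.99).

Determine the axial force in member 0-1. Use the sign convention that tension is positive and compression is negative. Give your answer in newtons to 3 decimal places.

31.354

N=6 nodes, M=9 members, R=3 reactions → 2N=12, M+R=12
member 0 (0-1): L=2.4697, (cx,cy)=(0.4349,0.9005)
member 1 (0-2): L=2.0610, (cx,cy)=(1.0000,0.0000)
member 2 (1-2): L=2.4332, (cx,cy)=(0.4056,-0.9140)
member 3 (1-3): L=1.7100, (cx,cy)=(1.0000,0.0035)
member 4 (2-3): L=2.3443, (cx,cy)=(0.3084,0.9513)
member 5 (2-4): L=1.8780, (cx,cy)=(1.0000,0.0000)
member 6 (3-4): L=2.5114, (cx,cy)=(0.4599,-0.8880)
member 7 (3-5): L=2.0280, (cx,cy)=(0.9941,-0.1085)
member 8 (4-5): L=2.1866, (cx,cy)=(0.3938,0.9192)
solve A·x = −loads:
  F[0-1] = +31.3538 N (tension)
  F[0-2] = -6.7046 N (compression)
  F[1-2] = -30.7892 N (compression)
  F[1-3] = +26.1242 N (tension)
  F[2-3] = +29.5845 N (tension)
  F[2-4] = -28.3182 N (compression)
  F[3-4] = -38.2924 N (compression)
  F[3-5] = +53.1731 N (tension)
  F[4-5] = -116.6447 N (compression)
  Rx@0 = -6.9300 N
  Ry@0 = -28.2340 N
  Ry@4 = +141.2240 N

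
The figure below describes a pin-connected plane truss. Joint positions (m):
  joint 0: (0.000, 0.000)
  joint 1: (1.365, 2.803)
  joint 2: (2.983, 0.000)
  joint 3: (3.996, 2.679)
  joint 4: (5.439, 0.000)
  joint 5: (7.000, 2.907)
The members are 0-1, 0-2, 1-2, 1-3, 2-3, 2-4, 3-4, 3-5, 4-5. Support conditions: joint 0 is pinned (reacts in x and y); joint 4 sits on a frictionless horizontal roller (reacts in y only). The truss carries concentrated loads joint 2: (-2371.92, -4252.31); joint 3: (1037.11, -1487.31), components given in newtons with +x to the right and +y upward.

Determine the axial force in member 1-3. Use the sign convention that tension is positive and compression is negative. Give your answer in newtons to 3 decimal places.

N=6 nodes, M=9 members, R=3 reactions → 2N=12, M+R=12
member 0 (0-1): L=3.1177, (cx,cy)=(0.4378,0.8991)
member 1 (0-2): L=2.9830, (cx,cy)=(1.0000,0.0000)
member 2 (1-2): L=3.2365, (cx,cy)=(0.4999,-0.8661)
member 3 (1-3): L=2.6339, (cx,cy)=(0.9989,-0.0471)
member 4 (2-3): L=2.8641, (cx,cy)=(0.3537,0.9354)
member 5 (2-4): L=2.4560, (cx,cy)=(1.0000,0.0000)
member 6 (3-4): L=3.0429, (cx,cy)=(0.4742,-0.8804)
member 7 (3-5): L=3.0126, (cx,cy)=(0.9971,0.0757)
member 8 (4-5): L=3.2996, (cx,cy)=(0.4731,0.8810)
solve A·x = −loads:
  F[0-1] = -2006.4330 N (compression)
  F[0-2] = -456.3471 N (compression)
  F[1-2] = +2190.2625 N (tension)
  F[1-3] = -1975.6259 N (compression)
  F[2-3] = +2518.1583 N (tension)
  F[2-4] = +2119.9087 N (tension)
  F[3-4] = -4470.3309 N (compression)
  F[3-5] = -0.0000 N (compression)
  F[4-5] = +0.0000 N (tension)
  Rx@0 = +1334.8100 N
  Ry@0 = +1803.9059 N
  Ry@4 = +3935.7141 N

-1975.626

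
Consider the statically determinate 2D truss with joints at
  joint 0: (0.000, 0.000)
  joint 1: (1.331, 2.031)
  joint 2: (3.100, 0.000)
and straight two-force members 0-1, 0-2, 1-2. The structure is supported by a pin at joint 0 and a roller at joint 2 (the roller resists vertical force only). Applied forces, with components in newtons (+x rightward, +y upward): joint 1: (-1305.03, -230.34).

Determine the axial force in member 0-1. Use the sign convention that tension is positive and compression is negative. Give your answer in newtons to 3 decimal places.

-1179.402

N=3 nodes, M=3 members, R=3 reactions → 2N=6, M+R=6
member 0 (0-1): L=2.4283, (cx,cy)=(0.5481,0.8364)
member 1 (0-2): L=3.1000, (cx,cy)=(1.0000,0.0000)
member 2 (1-2): L=2.6934, (cx,cy)=(0.6568,-0.7541)
solve A·x = −loads:
  F[0-1] = -1179.4025 N (compression)
  F[0-2] = -658.5693 N (compression)
  F[1-2] = +1002.7024 N (tension)
  Rx@0 = +1305.0300 N
  Ry@0 = +986.4475 N
  Ry@2 = -756.1075 N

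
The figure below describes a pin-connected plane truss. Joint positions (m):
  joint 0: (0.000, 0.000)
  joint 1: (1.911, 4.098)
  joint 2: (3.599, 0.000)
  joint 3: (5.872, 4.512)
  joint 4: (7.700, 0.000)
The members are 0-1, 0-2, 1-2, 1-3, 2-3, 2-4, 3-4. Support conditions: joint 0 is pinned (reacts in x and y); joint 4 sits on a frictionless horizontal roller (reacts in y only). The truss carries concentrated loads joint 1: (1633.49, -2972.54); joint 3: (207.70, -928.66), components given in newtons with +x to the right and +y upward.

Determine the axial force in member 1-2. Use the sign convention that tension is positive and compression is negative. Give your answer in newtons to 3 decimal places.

N=5 nodes, M=7 members, R=3 reactions → 2N=10, M+R=10
member 0 (0-1): L=4.5217, (cx,cy)=(0.4226,0.9063)
member 1 (0-2): L=3.5990, (cx,cy)=(1.0000,0.0000)
member 2 (1-2): L=4.4320, (cx,cy)=(0.3809,-0.9246)
member 3 (1-3): L=3.9826, (cx,cy)=(0.9946,0.1040)
member 4 (2-3): L=5.0522, (cx,cy)=(0.4499,0.8931)
member 5 (2-4): L=4.1010, (cx,cy)=(1.0000,0.0000)
member 6 (3-4): L=4.8682, (cx,cy)=(0.3755,-0.9268)
solve A·x = −loads:
  F[0-1] = -1615.5910 N (compression)
  F[0-2] = +2523.9892 N (tension)
  F[1-2] = -1814.9657 N (compression)
  F[1-3] = -1633.8874 N (compression)
  F[2-3] = +1879.0920 N (tension)
  F[2-4] = +987.3254 N (tension)
  F[3-4] = -2629.3948 N (compression)
  Rx@0 = -1841.1900 N
  Ry@0 = +1464.2130 N
  Ry@4 = +2436.9870 N

-1814.966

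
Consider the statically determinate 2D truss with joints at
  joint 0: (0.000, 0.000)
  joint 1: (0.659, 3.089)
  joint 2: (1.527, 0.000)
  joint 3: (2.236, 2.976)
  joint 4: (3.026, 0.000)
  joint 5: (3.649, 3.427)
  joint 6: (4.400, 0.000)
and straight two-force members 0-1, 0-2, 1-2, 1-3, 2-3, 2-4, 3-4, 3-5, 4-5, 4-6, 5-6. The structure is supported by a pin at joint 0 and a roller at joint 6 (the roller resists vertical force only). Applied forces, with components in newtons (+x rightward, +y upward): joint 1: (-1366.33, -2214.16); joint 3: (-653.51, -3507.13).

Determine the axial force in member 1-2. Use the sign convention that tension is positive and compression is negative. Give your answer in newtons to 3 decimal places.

2939.741

N=7 nodes, M=11 members, R=3 reactions → 2N=14, M+R=14
member 0 (0-1): L=3.1585, (cx,cy)=(0.2086,0.9780)
member 1 (0-2): L=1.5270, (cx,cy)=(1.0000,0.0000)
member 2 (1-2): L=3.2086, (cx,cy)=(0.2705,-0.9627)
member 3 (1-3): L=1.5810, (cx,cy)=(0.9974,-0.0715)
member 4 (2-3): L=3.0593, (cx,cy)=(0.2318,0.9728)
member 5 (2-4): L=1.4990, (cx,cy)=(1.0000,0.0000)
member 6 (3-4): L=3.0791, (cx,cy)=(0.2566,-0.9665)
member 7 (3-5): L=1.4832, (cx,cy)=(0.9527,0.3041)
member 8 (4-5): L=3.4832, (cx,cy)=(0.1789,0.9839)
member 9 (4-6): L=1.3740, (cx,cy)=(1.0000,0.0000)
member 10 (5-6): L=3.5083, (cx,cy)=(0.2141,-0.9768)
solve A·x = −loads:
  F[0-1] = -5121.3566 N (compression)
  F[0-2] = -951.3073 N (compression)
  F[1-2] = +2939.7414 N (tension)
  F[1-3] = -498.7368 N (compression)
  F[2-3] = -2909.3391 N (compression)
  F[2-4] = +518.1997 N (tension)
  F[3-4] = -837.4935 N (compression)
  F[3-5] = -318.3991 N (compression)
  F[4-5] = +822.7256 N (tension)
  F[4-6] = +156.1704 N (tension)
  F[5-6] = -729.5554 N (compression)
  Rx@0 = +2019.8400 N
  Ry@0 = +5008.6457 N
  Ry@6 = +712.6443 N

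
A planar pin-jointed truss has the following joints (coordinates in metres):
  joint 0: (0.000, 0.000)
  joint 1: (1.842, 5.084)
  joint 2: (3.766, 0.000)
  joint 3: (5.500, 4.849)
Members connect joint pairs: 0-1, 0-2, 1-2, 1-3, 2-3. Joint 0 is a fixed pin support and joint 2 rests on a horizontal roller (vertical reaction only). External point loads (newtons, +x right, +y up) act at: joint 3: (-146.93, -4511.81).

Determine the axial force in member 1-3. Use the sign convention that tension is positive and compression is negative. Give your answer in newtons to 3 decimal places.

1436.513

N=4 nodes, M=5 members, R=3 reactions → 2N=8, M+R=8
member 0 (0-1): L=5.4074, (cx,cy)=(0.3406,0.9402)
member 1 (0-2): L=3.7660, (cx,cy)=(1.0000,0.0000)
member 2 (1-2): L=5.4359, (cx,cy)=(0.3539,-0.9353)
member 3 (1-3): L=3.6655, (cx,cy)=(0.9979,-0.0641)
member 4 (2-3): L=5.1497, (cx,cy)=(0.3367,0.9416)
solve A·x = −loads:
  F[0-1] = +2008.3277 N (tension)
  F[0-2] = -831.0548 N (compression)
  F[1-2] = -2117.3751 N (compression)
  F[1-3] = +1436.5128 N (tension)
  F[2-3] = -4693.8061 N (compression)
  Rx@0 = +146.9300 N
  Ry@0 = -1888.2143 N
  Ry@2 = +6400.0243 N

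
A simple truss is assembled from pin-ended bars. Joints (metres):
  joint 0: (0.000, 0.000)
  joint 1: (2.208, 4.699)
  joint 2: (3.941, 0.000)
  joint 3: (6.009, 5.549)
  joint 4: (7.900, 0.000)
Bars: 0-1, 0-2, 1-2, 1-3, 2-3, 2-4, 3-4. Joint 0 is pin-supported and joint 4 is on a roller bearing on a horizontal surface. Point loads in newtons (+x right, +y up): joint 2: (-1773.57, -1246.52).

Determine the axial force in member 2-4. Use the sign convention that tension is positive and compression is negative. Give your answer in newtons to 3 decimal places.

211.912

N=5 nodes, M=7 members, R=3 reactions → 2N=10, M+R=10
member 0 (0-1): L=5.1919, (cx,cy)=(0.4253,0.9051)
member 1 (0-2): L=3.9410, (cx,cy)=(1.0000,0.0000)
member 2 (1-2): L=5.0084, (cx,cy)=(0.3460,-0.9382)
member 3 (1-3): L=3.8949, (cx,cy)=(0.9759,0.2182)
member 4 (2-3): L=5.9218, (cx,cy)=(0.3492,0.9370)
member 5 (2-4): L=3.9590, (cx,cy)=(1.0000,0.0000)
member 6 (3-4): L=5.8624, (cx,cy)=(0.3226,-0.9465)
solve A·x = −loads:
  F[0-1] = -690.2062 N (compression)
  F[0-2] = -1480.0408 N (compression)
  F[1-2] = +550.4492 N (tension)
  F[1-3] = -495.9499 N (compression)
  F[2-3] = +779.1258 N (tension)
  F[2-4] = +211.9119 N (tension)
  F[3-4] = -656.9563 N (compression)
  Rx@0 = +1773.5700 N
  Ry@0 = +624.6801 N
  Ry@4 = +621.8399 N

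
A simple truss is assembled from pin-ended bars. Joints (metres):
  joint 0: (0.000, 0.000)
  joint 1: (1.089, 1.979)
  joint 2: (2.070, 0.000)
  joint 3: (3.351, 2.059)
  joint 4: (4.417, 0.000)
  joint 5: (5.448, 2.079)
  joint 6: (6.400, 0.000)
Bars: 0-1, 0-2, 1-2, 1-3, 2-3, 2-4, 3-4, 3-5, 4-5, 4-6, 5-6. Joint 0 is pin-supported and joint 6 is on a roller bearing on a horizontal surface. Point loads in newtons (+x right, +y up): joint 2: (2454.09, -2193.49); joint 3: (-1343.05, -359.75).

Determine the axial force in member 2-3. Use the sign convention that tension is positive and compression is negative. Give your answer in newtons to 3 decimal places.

N=7 nodes, M=11 members, R=3 reactions → 2N=14, M+R=14
member 0 (0-1): L=2.2588, (cx,cy)=(0.4821,0.8761)
member 1 (0-2): L=2.0700, (cx,cy)=(1.0000,0.0000)
member 2 (1-2): L=2.2088, (cx,cy)=(0.4441,-0.8960)
member 3 (1-3): L=2.2634, (cx,cy)=(0.9994,0.0353)
member 4 (2-3): L=2.4250, (cx,cy)=(0.5283,0.8491)
member 5 (2-4): L=2.3470, (cx,cy)=(1.0000,0.0000)
member 6 (3-4): L=2.3186, (cx,cy)=(0.4598,-0.8880)
member 7 (3-5): L=2.0971, (cx,cy)=(1.0000,0.0095)
member 8 (4-5): L=2.3206, (cx,cy)=(0.4443,0.8959)
member 9 (4-6): L=1.9830, (cx,cy)=(1.0000,0.0000)
member 10 (5-6): L=2.2866, (cx,cy)=(0.4163,-0.9092)
solve A·x = −loads:
  F[0-1] = -2382.6886 N (compression)
  F[0-2] = +2259.7477 N (tension)
  F[1-2] = +2245.1995 N (tension)
  F[1-3] = -2147.2151 N (compression)
  F[2-3] = +214.2050 N (tension)
  F[2-4] = +689.6684 N (tension)
  F[3-4] = -529.2459 N (compression)
  F[3-5] = -446.3610 N (compression)
  F[4-5] = +524.6109 N (tension)
  F[4-6] = +213.2660 N (tension)
  F[5-6] = -512.2420 N (compression)
  Rx@0 = -1111.0400 N
  Ry@0 = +2087.5046 N
  Ry@6 = +465.7354 N

214.205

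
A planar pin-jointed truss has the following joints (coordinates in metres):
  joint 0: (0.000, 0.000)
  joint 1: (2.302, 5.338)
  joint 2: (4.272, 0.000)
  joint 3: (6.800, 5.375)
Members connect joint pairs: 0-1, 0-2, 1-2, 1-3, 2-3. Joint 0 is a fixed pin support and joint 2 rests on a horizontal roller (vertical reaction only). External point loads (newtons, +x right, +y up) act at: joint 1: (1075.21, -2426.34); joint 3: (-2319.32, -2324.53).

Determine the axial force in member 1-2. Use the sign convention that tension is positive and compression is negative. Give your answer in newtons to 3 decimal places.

N=4 nodes, M=5 members, R=3 reactions → 2N=8, M+R=8
member 0 (0-1): L=5.8132, (cx,cy)=(0.3960,0.9183)
member 1 (0-2): L=4.2720, (cx,cy)=(1.0000,0.0000)
member 2 (1-2): L=5.6899, (cx,cy)=(0.3462,-0.9382)
member 3 (1-3): L=4.4982, (cx,cy)=(1.0000,0.0082)
member 4 (2-3): L=5.9398, (cx,cy)=(0.4256,0.9049)
solve A·x = −loads:
  F[0-1] = -1435.2977 N (compression)
  F[0-2] = -675.7401 N (compression)
  F[1-2] = -1192.2368 N (compression)
  F[1-3] = -1230.8375 N (compression)
  F[2-3] = -2557.6079 N (compression)
  Rx@0 = +1244.1100 N
  Ry@0 = +1317.9663 N
  Ry@2 = +3432.9037 N

-1192.237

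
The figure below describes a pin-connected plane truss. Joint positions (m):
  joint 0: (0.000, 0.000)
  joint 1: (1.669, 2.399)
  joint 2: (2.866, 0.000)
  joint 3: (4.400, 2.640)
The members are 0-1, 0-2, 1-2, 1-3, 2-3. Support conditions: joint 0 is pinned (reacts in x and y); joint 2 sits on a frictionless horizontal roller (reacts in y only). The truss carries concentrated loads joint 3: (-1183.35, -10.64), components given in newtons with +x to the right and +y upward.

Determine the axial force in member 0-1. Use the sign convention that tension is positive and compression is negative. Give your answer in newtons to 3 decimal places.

-1320.943

N=4 nodes, M=5 members, R=3 reactions → 2N=8, M+R=8
member 0 (0-1): L=2.9225, (cx,cy)=(0.5711,0.8209)
member 1 (0-2): L=2.8660, (cx,cy)=(1.0000,0.0000)
member 2 (1-2): L=2.6810, (cx,cy)=(0.4465,-0.8948)
member 3 (1-3): L=2.7416, (cx,cy)=(0.9961,0.0879)
member 4 (2-3): L=3.0533, (cx,cy)=(0.5024,0.8646)
solve A·x = −loads:
  F[0-1] = -1320.9430 N (compression)
  F[0-2] = -428.9666 N (compression)
  F[1-2] = +1089.4575 N (tension)
  F[1-3] = -1245.6126 N (compression)
  F[2-3] = +114.3316 N (tension)
  Rx@0 = +1183.3500 N
  Ry@0 = +1084.3413 N
  Ry@2 = -1073.7013 N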